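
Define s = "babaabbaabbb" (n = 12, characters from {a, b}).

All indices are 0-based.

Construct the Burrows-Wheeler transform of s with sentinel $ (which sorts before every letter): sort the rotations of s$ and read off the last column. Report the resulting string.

rank  rotation       last
    0  $babaabbaabbb  b
    1  aabbaabbb$bab  b
    2  aabbb$babaabb  b
    3  abaabbaabbb$b  b
    4  abbaabbb$baba  a
    5  abbb$babaabba  a
    6  b$babaabbaabb  b
    7  baabbaabbb$ba  a
    8  baabbb$babaab  b
    9  babaabbaabbb$  $
   10  bb$babaabbaab  b
   11  bbaabbb$babaa  a
   12  bbb$babaabbaa  a

bbbbaabab$baa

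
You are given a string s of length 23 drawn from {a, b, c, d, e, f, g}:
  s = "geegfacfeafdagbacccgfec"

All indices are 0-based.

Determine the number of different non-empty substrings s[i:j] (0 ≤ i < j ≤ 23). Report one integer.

256

rank | idx | suffix
   0 |  15 | acccgfec
   1 |   5 | acfeafdagbacccgfec
   2 |   9 | afdagbacccgfec
   3 |  12 | agbacccgfec
   4 |  14 | bacccgfec
   5 |  22 | c
   6 |  16 | cccgfec
   7 |  17 | ccgfec
   8 |   6 | cfeafdagbacccgfec
   9 |  18 | cgfec
  10 |  11 | dagbacccgfec
  11 |   8 | eafdagbacccgfec
  12 |  21 | ec
  13 |   1 | eegfacfeafdagbacccgfec
  14 |   2 | egfacfeafdagbacccgfec
  15 |   4 | facfeafdagbacccgfec
  16 |  10 | fdagbacccgfec
  17 |   7 | feafdagbacccgfec
  18 |  20 | fec
  19 |  13 | gbacccgfec
  20 |   0 | geegfacfeafdagbacccgfec
  21 |   3 | gfacfeafdagbacccgfec
  22 |  19 | gfec

SA = [15, 5, 9, 12, 14, 22, 16, 17, 6, 18, 11, 8, 21, 1, 2, 4, 10, 7, 20, 13, 0, 3, 19]
rank  pair      lcp
   1  s[15:],s[5:]  2  'ac'
   2  s[5:],s[9:]  1  'a'
   3  s[9:],s[12:]  1  'a'
   4  s[12:],s[14:]  0  ''
   5  s[14:],s[22:]  0  ''
   6  s[22:],s[16:]  1  'c'
   7  s[16:],s[17:]  2  'cc'
   8  s[17:],s[6:]  1  'c'
   9  s[6:],s[18:]  1  'c'
  10  s[18:],s[11:]  0  ''
  11  s[11:],s[8:]  0  ''
  12  s[8:],s[21:]  1  'e'
  13  s[21:],s[1:]  1  'e'
  14  s[1:],s[2:]  1  'e'
  15  s[2:],s[4:]  0  ''
  16  s[4:],s[10:]  1  'f'
  17  s[10:],s[7:]  1  'f'
  18  s[7:],s[20:]  2  'fe'
  19  s[20:],s[13:]  0  ''
  20  s[13:],s[0:]  1  'g'
  21  s[0:],s[3:]  1  'g'
  22  s[3:],s[19:]  2  'gf'

n(n+1)/2 = 23·24/2 = 276
Σ LCP = 0 + 2 + 1 + 1 + 0 + 0 + 1 + 2 + 1 + 1 + 0 + 0 + 1 + 1 + 1 + 0 + 1 + 1 + 2 + 0 + 1 + 1 + 2 = 20
distinct = 276 − 20 = 256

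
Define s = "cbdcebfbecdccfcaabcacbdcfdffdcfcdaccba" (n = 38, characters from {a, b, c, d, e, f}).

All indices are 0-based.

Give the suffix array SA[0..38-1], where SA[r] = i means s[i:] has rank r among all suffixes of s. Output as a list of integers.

[37, 15, 16, 19, 33, 36, 17, 1, 21, 7, 5, 14, 18, 35, 0, 20, 34, 11, 31, 9, 3, 12, 29, 23, 32, 10, 2, 28, 22, 25, 4, 8, 6, 13, 30, 27, 24, 26]

rank | idx | suffix
   0 |  37 | a
   1 |  15 | aabcacbdcfdffdcfcdaccba
   2 |  16 | abcacbdcfdffdcfcdaccba
   3 |  19 | acbdcfdffdcfcdaccba
   4 |  33 | accba
   5 |  36 | ba
   6 |  17 | bcacbdcfdffdcfcdaccba
   7 |   1 | bdcebfbecdccfcaabcacbdcfdffdcfcdaccba
   8 |  21 | bdcfdffdcfcdaccba
   9 |   7 | becdccfcaabcacbdcfdffdcfcdaccba
  10 |   5 | bfbecdccfcaabcacbdcfdffdcfcdaccba
  11 |  14 | caabcacbdcfdffdcfcdaccba
  12 |  18 | cacbdcfdffdcfcdaccba
  13 |  35 | cba
  14 |   0 | cbdcebfbecdccfcaabcacbdcfdffdcfcdaccba
  15 |  20 | cbdcfdffdcfcdaccba
  16 |  34 | ccba
  17 |  11 | ccfcaabcacbdcfdffdcfcdaccba
  18 |  31 | cdaccba
  19 |   9 | cdccfcaabcacbdcfdffdcfcdaccba
  20 |   3 | cebfbecdccfcaabcacbdcfdffdcfcdaccba
  21 |  12 | cfcaabcacbdcfdffdcfcdaccba
  22 |  29 | cfcdaccba
  23 |  23 | cfdffdcfcdaccba
  24 |  32 | daccba
  25 |  10 | dccfcaabcacbdcfdffdcfcdaccba
  26 |   2 | dcebfbecdccfcaabcacbdcfdffdcfcdaccba
  27 |  28 | dcfcdaccba
  28 |  22 | dcfdffdcfcdaccba
  29 |  25 | dffdcfcdaccba
  30 |   4 | ebfbecdccfcaabcacbdcfdffdcfcdaccba
  31 |   8 | ecdccfcaabcacbdcfdffdcfcdaccba
  32 |   6 | fbecdccfcaabcacbdcfdffdcfcdaccba
  33 |  13 | fcaabcacbdcfdffdcfcdaccba
  34 |  30 | fcdaccba
  35 |  27 | fdcfcdaccba
  36 |  24 | fdffdcfcdaccba
  37 |  26 | ffdcfcdaccba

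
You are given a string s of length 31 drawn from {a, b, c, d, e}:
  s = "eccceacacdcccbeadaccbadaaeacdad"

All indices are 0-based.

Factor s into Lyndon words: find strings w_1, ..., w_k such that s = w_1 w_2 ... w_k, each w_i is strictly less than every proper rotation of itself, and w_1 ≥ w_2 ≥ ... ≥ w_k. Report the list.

["e", "ccce", "acacdcccbeadaccbad", "aaeacdad"]

emit factor 1: 'e' (i=0, period=1)
emit factor 2: 'ccce' (i=1, period=4)
emit factor 3: 'acacdcccbeadaccbad' (i=5, period=18)
emit factor 4: 'aaeacdad' (i=23, period=8)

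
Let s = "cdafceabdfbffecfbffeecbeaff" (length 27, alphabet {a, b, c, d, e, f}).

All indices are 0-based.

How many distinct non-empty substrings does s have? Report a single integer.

rank→(start, suffix):
  0 → (6, 'abdfbffecfbffeecbeaff')
  1 → (2, 'afceabdfbffecfbffeecbeaff')
  2 → (24, 'aff')
  3 → (7, 'bdfbffecfbffeecbeaff')
  4 → (22, 'beaff')
  5 → (10, 'bffecfbffeecbeaff')
  6 → (16, 'bffeecbeaff')
  7 → (21, 'cbeaff')
  8 → (0, 'cdafceabdfbffecfbffeecbeaff')
  9 → (4, 'ceabdfbffecfbffeecbeaff')
  10 → (14, 'cfbffeecbeaff')
  11 → (1, 'dafceabdfbffecfbffeecbeaff')
  12 → (8, 'dfbffecfbffeecbeaff')
  13 → (5, 'eabdfbffecfbffeecbeaff')
  14 → (23, 'eaff')
  15 → (20, 'ecbeaff')
  16 → (13, 'ecfbffeecbeaff')
  17 → (19, 'eecbeaff')
  18 → (26, 'f')
  19 → (9, 'fbffecfbffeecbeaff')
  20 → (15, 'fbffeecbeaff')
  21 → (3, 'fceabdfbffecfbffeecbeaff')
  22 → (12, 'fecfbffeecbeaff')
  23 → (18, 'feecbeaff')
  24 → (25, 'ff')
  25 → (11, 'ffecfbffeecbeaff')
  26 → (17, 'ffeecbeaff')

SA = [6, 2, 24, 7, 22, 10, 16, 21, 0, 4, 14, 1, 8, 5, 23, 20, 13, 19, 26, 9, 15, 3, 12, 18, 25, 11, 17]
[i] adj suffixes → lcp
  [1] 6/2 → 1 ('a')
  [2] 2/24 → 2 ('af')
  [3] 24/7 → 0 ('')
  [4] 7/22 → 1 ('b')
  [5] 22/10 → 1 ('b')
  [6] 10/16 → 4 ('bffe')
  [7] 16/21 → 0 ('')
  [8] 21/0 → 1 ('c')
  [9] 0/4 → 1 ('c')
  [10] 4/14 → 1 ('c')
  [11] 14/1 → 0 ('')
  [12] 1/8 → 1 ('d')
  [13] 8/5 → 0 ('')
  [14] 5/23 → 2 ('ea')
  [15] 23/20 → 1 ('e')
  [16] 20/13 → 2 ('ec')
  [17] 13/19 → 1 ('e')
  [18] 19/26 → 0 ('')
  [19] 26/9 → 1 ('f')
  [20] 9/15 → 5 ('fbffe')
  [21] 15/3 → 1 ('f')
  [22] 3/12 → 1 ('f')
  [23] 12/18 → 2 ('fe')
  [24] 18/25 → 1 ('f')
  [25] 25/11 → 2 ('ff')
  [26] 11/17 → 3 ('ffe')

n(n+1)/2 = 27·28/2 = 378
Σ LCP = 0 + 1 + 2 + 0 + 1 + 1 + 4 + 0 + 1 + 1 + 1 + 0 + 1 + 0 + 2 + 1 + 2 + 1 + 0 + 1 + 5 + 1 + 1 + 2 + 1 + 2 + 3 = 35
distinct = 378 − 35 = 343

343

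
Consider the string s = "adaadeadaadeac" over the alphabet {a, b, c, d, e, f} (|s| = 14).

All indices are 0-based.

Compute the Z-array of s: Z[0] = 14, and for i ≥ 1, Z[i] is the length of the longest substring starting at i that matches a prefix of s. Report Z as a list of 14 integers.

Z[0]=14
i=1: outside box; Z[1]=0
i=2: outside box; Z[2]=1 scan→box=[2,3)
i=3: outside box; Z[3]=2 scan→box=[3,5)
i=4: min(r-i=1, Z[1]=0)=0; Z[4]=0
i=5: outside box; Z[5]=0
i=6: outside box; Z[6]=7 scan→box=[6,13)
i=7: min(r-i=6, Z[1]=0)=0; Z[7]=0
i=8: min(r-i=5, Z[2]=1)=1; Z[8]=1
i=9: min(r-i=4, Z[3]=2)=2; Z[9]=2
i=10: min(r-i=3, Z[4]=0)=0; Z[10]=0
i=11: min(r-i=2, Z[5]=0)=0; Z[11]=0
i=12: min(r-i=1, Z[6]=7)=1; Z[12]=1
i=13: outside box; Z[13]=0

[14, 0, 1, 2, 0, 0, 7, 0, 1, 2, 0, 0, 1, 0]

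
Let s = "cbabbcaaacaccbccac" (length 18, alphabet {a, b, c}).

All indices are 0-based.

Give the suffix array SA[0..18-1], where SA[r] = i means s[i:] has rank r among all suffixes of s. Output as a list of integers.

[6, 7, 2, 16, 8, 10, 1, 3, 4, 13, 17, 5, 15, 9, 0, 12, 14, 11]

sorted suffixes:
  #0 SA[0]=6  'aaacaccbccac'
  #1 SA[1]=7  'aacaccbccac'
  #2 SA[2]=2  'abbcaaacaccbccac'
  #3 SA[3]=16  'ac'
  #4 SA[4]=8  'acaccbccac'
  #5 SA[5]=10  'accbccac'
  #6 SA[6]=1  'babbcaaacaccbccac'
  #7 SA[7]=3  'bbcaaacaccbccac'
  #8 SA[8]=4  'bcaaacaccbccac'
  #9 SA[9]=13  'bccac'
  #10 SA[10]=17  'c'
  #11 SA[11]=5  'caaacaccbccac'
  #12 SA[12]=15  'cac'
  #13 SA[13]=9  'caccbccac'
  #14 SA[14]=0  'cbabbcaaacaccbccac'
  #15 SA[15]=12  'cbccac'
  #16 SA[16]=14  'ccac'
  #17 SA[17]=11  'ccbccac'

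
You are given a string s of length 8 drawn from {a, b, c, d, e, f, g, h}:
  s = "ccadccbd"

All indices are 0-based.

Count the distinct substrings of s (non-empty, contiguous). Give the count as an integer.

rank | idx | suffix
   0 |   2 | adccbd
   1 |   6 | bd
   2 |   1 | cadccbd
   3 |   5 | cbd
   4 |   0 | ccadccbd
   5 |   4 | ccbd
   6 |   7 | d
   7 |   3 | dccbd

SA = [2, 6, 1, 5, 0, 4, 7, 3]
[i] adj suffixes → lcp
  [1] 2/6 → 0 ('')
  [2] 6/1 → 0 ('')
  [3] 1/5 → 1 ('c')
  [4] 5/0 → 1 ('c')
  [5] 0/4 → 2 ('cc')
  [6] 4/7 → 0 ('')
  [7] 7/3 → 1 ('d')

n(n+1)/2 = 8·9/2 = 36
Σ LCP = 0 + 0 + 0 + 1 + 1 + 2 + 0 + 1 = 5
distinct = 36 − 5 = 31

31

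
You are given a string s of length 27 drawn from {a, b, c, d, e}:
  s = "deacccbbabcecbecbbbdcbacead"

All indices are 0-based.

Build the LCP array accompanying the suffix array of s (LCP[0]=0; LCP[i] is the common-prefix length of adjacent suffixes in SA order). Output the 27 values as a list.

[0, 1, 2, 1, 0, 2, 1, 2, 2, 1, 1, 1, 0, 2, 3, 2, 1, 2, 1, 2, 0, 1, 1, 0, 2, 1, 3]

rank→(start, suffix):
  0 → (8, 'abcecbecbbbdcbacead')
  1 → (2, 'acccbbabcecbecbbbdcbacead')
  2 → (22, 'acead')
  3 → (25, 'ad')
  4 → (7, 'babcecbecbbbdcbacead')
  5 → (21, 'bacead')
  6 → (6, 'bbabcecbecbbbdcbacead')
  7 → (16, 'bbbdcbacead')
  8 → (17, 'bbdcbacead')
  9 → (9, 'bcecbecbbbdcbacead')
  10 → (18, 'bdcbacead')
  11 → (13, 'becbbbdcbacead')
  12 → (20, 'cbacead')
  13 → (5, 'cbbabcecbecbbbdcbacead')
  14 → (15, 'cbbbdcbacead')
  15 → (12, 'cbecbbbdcbacead')
  16 → (4, 'ccbbabcecbecbbbdcbacead')
  17 → (3, 'cccbbabcecbecbbbdcbacead')
  18 → (23, 'cead')
  19 → (10, 'cecbecbbbdcbacead')
  20 → (26, 'd')
  21 → (19, 'dcbacead')
  22 → (0, 'deacccbbabcecbecbbbdcbacead')
  23 → (1, 'eacccbbabcecbecbbbdcbacead')
  24 → (24, 'ead')
  25 → (14, 'ecbbbdcbacead')
  26 → (11, 'ecbecbbbdcbacead')

SA = [8, 2, 22, 25, 7, 21, 6, 16, 17, 9, 18, 13, 20, 5, 15, 12, 4, 3, 23, 10, 26, 19, 0, 1, 24, 14, 11]
rank  pair      lcp
   1  s[8:],s[2:]  1  'a'
   2  s[2:],s[22:]  2  'ac'
   3  s[22:],s[25:]  1  'a'
   4  s[25:],s[7:]  0  ''
   5  s[7:],s[21:]  2  'ba'
   6  s[21:],s[6:]  1  'b'
   7  s[6:],s[16:]  2  'bb'
   8  s[16:],s[17:]  2  'bb'
   9  s[17:],s[9:]  1  'b'
  10  s[9:],s[18:]  1  'b'
  11  s[18:],s[13:]  1  'b'
  12  s[13:],s[20:]  0  ''
  13  s[20:],s[5:]  2  'cb'
  14  s[5:],s[15:]  3  'cbb'
  15  s[15:],s[12:]  2  'cb'
  16  s[12:],s[4:]  1  'c'
  17  s[4:],s[3:]  2  'cc'
  18  s[3:],s[23:]  1  'c'
  19  s[23:],s[10:]  2  'ce'
  20  s[10:],s[26:]  0  ''
  21  s[26:],s[19:]  1  'd'
  22  s[19:],s[0:]  1  'd'
  23  s[0:],s[1:]  0  ''
  24  s[1:],s[24:]  2  'ea'
  25  s[24:],s[14:]  1  'e'
  26  s[14:],s[11:]  3  'ecb'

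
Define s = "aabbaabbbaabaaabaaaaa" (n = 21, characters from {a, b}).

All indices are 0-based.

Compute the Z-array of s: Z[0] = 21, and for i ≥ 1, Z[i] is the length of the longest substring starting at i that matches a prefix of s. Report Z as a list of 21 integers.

Z[0]=21
i=1: i≥r, start 0; Z[1]=1 extend→box=[1,2)
i=2: i≥r, start 0; Z[2]=0
i=3: i≥r, start 0; Z[3]=0
i=4: i≥r, start 0; Z[4]=4 extend→box=[4,8)
i=5: min(r-i=3, Z[1]=1)=1; Z[5]=1
i=6: min(r-i=2, Z[2]=0)=0; Z[6]=0
i=7: min(r-i=1, Z[3]=0)=0; Z[7]=0
i=8: i≥r, start 0; Z[8]=0
i=9: i≥r, start 0; Z[9]=3 extend→box=[9,12)
i=10: min(r-i=2, Z[1]=1)=1; Z[10]=1
i=11: min(r-i=1, Z[2]=0)=0; Z[11]=0
i=12: i≥r, start 0; Z[12]=2 extend→box=[12,14)
i=13: min(r-i=1, Z[1]=1)=1; Z[13]=3 extend→box=[13,16)
i=14: min(r-i=2, Z[1]=1)=1; Z[14]=1
i=15: min(r-i=1, Z[2]=0)=0; Z[15]=0
i=16: i≥r, start 0; Z[16]=2 extend→box=[16,18)
i=17: min(r-i=1, Z[1]=1)=1; Z[17]=2 extend→box=[17,19)
i=18: min(r-i=1, Z[1]=1)=1; Z[18]=2 extend→box=[18,20)
i=19: min(r-i=1, Z[1]=1)=1; Z[19]=2 extend→box=[19,21)
i=20: min(r-i=1, Z[1]=1)=1; Z[20]=1

[21, 1, 0, 0, 4, 1, 0, 0, 0, 3, 1, 0, 2, 3, 1, 0, 2, 2, 2, 2, 1]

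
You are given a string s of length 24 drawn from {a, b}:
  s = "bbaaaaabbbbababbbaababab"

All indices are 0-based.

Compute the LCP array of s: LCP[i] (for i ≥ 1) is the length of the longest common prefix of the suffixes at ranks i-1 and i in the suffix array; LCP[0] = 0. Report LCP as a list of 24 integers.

rank→(start, suffix):
  0 → (2, 'aaaaabbbbababbbaababab')
  1 → (3, 'aaaabbbbababbbaababab')
  2 → (4, 'aaabbbbababbbaababab')
  3 → (17, 'aababab')
  4 → (5, 'aabbbbababbbaababab')
  5 → (22, 'ab')
  6 → (20, 'abab')
  7 → (18, 'ababab')
  8 → (11, 'ababbbaababab')
  9 → (13, 'abbbaababab')
  10 → (6, 'abbbbababbbaababab')
  11 → (23, 'b')
  12 → (1, 'baaaaabbbbababbbaababab')
  13 → (16, 'baababab')
  14 → (21, 'bab')
  15 → (19, 'babab')
  16 → (10, 'bababbbaababab')
  17 → (12, 'babbbaababab')
  18 → (0, 'bbaaaaabbbbababbbaababab')
  19 → (15, 'bbaababab')
  20 → (9, 'bbababbbaababab')
  21 → (14, 'bbbaababab')
  22 → (8, 'bbbababbbaababab')
  23 → (7, 'bbbbababbbaababab')

SA = [2, 3, 4, 17, 5, 22, 20, 18, 11, 13, 6, 23, 1, 16, 21, 19, 10, 12, 0, 15, 9, 14, 8, 7]
rank  pair      lcp
   1  s[2:],s[3:]  4  'aaaa'
   2  s[3:],s[4:]  3  'aaa'
   3  s[4:],s[17:]  2  'aa'
   4  s[17:],s[5:]  3  'aab'
   5  s[5:],s[22:]  1  'a'
   6  s[22:],s[20:]  2  'ab'
   7  s[20:],s[18:]  4  'abab'
   8  s[18:],s[11:]  4  'abab'
   9  s[11:],s[13:]  2  'ab'
  10  s[13:],s[6:]  4  'abbb'
  11  s[6:],s[23:]  0  ''
  12  s[23:],s[1:]  1  'b'
  13  s[1:],s[16:]  3  'baa'
  14  s[16:],s[21:]  2  'ba'
  15  s[21:],s[19:]  3  'bab'
  16  s[19:],s[10:]  5  'babab'
  17  s[10:],s[12:]  3  'bab'
  18  s[12:],s[0:]  1  'b'
  19  s[0:],s[15:]  4  'bbaa'
  20  s[15:],s[9:]  3  'bba'
  21  s[9:],s[14:]  2  'bb'
  22  s[14:],s[8:]  4  'bbba'
  23  s[8:],s[7:]  3  'bbb'

[0, 4, 3, 2, 3, 1, 2, 4, 4, 2, 4, 0, 1, 3, 2, 3, 5, 3, 1, 4, 3, 2, 4, 3]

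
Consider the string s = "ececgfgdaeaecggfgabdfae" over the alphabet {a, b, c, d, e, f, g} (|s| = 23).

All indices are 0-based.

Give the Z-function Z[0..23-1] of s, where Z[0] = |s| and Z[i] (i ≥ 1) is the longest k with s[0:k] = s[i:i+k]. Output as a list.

Z[0]=23
i=1: fresh scan; Z[1]=0
i=2: fresh scan; Z[2]=2 grow→box=[2,4)
i=3: min(r-i=1, Z[1]=0)=0; Z[3]=0
i=4: fresh scan; Z[4]=0
i=5: fresh scan; Z[5]=0
i=6: fresh scan; Z[6]=0
i=7: fresh scan; Z[7]=0
i=8: fresh scan; Z[8]=0
i=9: fresh scan; Z[9]=1 grow→box=[9,10)
i=10: fresh scan; Z[10]=0
i=11: fresh scan; Z[11]=2 grow→box=[11,13)
i=12: min(r-i=1, Z[1]=0)=0; Z[12]=0
i=13: fresh scan; Z[13]=0
i=14: fresh scan; Z[14]=0
i=15: fresh scan; Z[15]=0
i=16: fresh scan; Z[16]=0
i=17: fresh scan; Z[17]=0
i=18: fresh scan; Z[18]=0
i=19: fresh scan; Z[19]=0
i=20: fresh scan; Z[20]=0
i=21: fresh scan; Z[21]=0
i=22: fresh scan; Z[22]=1 grow→box=[22,23)

[23, 0, 2, 0, 0, 0, 0, 0, 0, 1, 0, 2, 0, 0, 0, 0, 0, 0, 0, 0, 0, 0, 1]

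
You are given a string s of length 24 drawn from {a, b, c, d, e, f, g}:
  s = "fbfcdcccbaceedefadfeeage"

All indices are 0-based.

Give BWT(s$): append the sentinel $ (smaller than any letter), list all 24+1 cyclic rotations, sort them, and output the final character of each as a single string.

ebfecfccdfaceageefcde$bda

rank  rotation                   last
    0  $fbfcdcccbaceedefadfeeage  e
    1  aceedefadfeeage$fbfcdcccb  b
    2  adfeeage$fbfcdcccbaceedef  f
    3  age$fbfcdcccbaceedefadfee  e
    4  baceedefadfeeage$fbfcdccc  c
    5  bfcdcccbaceedefadfeeage$f  f
    6  cbaceedefadfeeage$fbfcdcc  c
    7  ccbaceedefadfeeage$fbfcdc  c
    8  cccbaceedefadfeeage$fbfcd  d
    9  cdcccbaceedefadfeeage$fbf  f
   10  ceedefadfeeage$fbfcdcccba  a
   11  dcccbaceedefadfeeage$fbfc  c
   12  defadfeeage$fbfcdcccbacee  e
   13  dfeeage$fbfcdcccbaceedefa  a
   14  e$fbfcdcccbaceedefadfeeag  g
   15  eage$fbfcdcccbaceedefadfe  e
   16  edefadfeeage$fbfcdcccbace  e
   17  eeage$fbfcdcccbaceedefadf  f
   18  eedefadfeeage$fbfcdcccbac  c
   19  efadfeeage$fbfcdcccbaceed  d
   20  fadfeeage$fbfcdcccbaceede  e
   21  fbfcdcccbaceedefadfeeage$  $
   22  fcdcccbaceedefadfeeage$fb  b
   23  feeage$fbfcdcccbaceedefad  d
   24  ge$fbfcdcccbaceedefadfeea  a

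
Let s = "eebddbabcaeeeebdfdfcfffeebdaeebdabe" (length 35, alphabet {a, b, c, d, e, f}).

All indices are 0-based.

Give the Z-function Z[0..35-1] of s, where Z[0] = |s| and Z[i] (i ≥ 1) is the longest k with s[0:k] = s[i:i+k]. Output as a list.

Z[0]=35
i=1: fresh scan; Z[1]=1 grow→box=[1,2)
i=2: fresh scan; Z[2]=0
i=3: fresh scan; Z[3]=0
i=4: fresh scan; Z[4]=0
i=5: fresh scan; Z[5]=0
i=6: fresh scan; Z[6]=0
i=7: fresh scan; Z[7]=0
i=8: fresh scan; Z[8]=0
i=9: fresh scan; Z[9]=0
i=10: fresh scan; Z[10]=2 grow→box=[10,12)
i=11: min(r-i=1, Z[1]=1)=1; Z[11]=2 grow→box=[11,13)
i=12: min(r-i=1, Z[1]=1)=1; Z[12]=4 grow→box=[12,16)
i=13: min(r-i=3, Z[1]=1)=1; Z[13]=1
i=14: min(r-i=2, Z[2]=0)=0; Z[14]=0
i=15: min(r-i=1, Z[3]=0)=0; Z[15]=0
i=16: fresh scan; Z[16]=0
i=17: fresh scan; Z[17]=0
i=18: fresh scan; Z[18]=0
i=19: fresh scan; Z[19]=0
i=20: fresh scan; Z[20]=0
i=21: fresh scan; Z[21]=0
i=22: fresh scan; Z[22]=0
i=23: fresh scan; Z[23]=4 grow→box=[23,27)
i=24: min(r-i=3, Z[1]=1)=1; Z[24]=1
i=25: min(r-i=2, Z[2]=0)=0; Z[25]=0
i=26: min(r-i=1, Z[3]=0)=0; Z[26]=0
i=27: fresh scan; Z[27]=0
i=28: fresh scan; Z[28]=4 grow→box=[28,32)
i=29: min(r-i=3, Z[1]=1)=1; Z[29]=1
i=30: min(r-i=2, Z[2]=0)=0; Z[30]=0
i=31: min(r-i=1, Z[3]=0)=0; Z[31]=0
i=32: fresh scan; Z[32]=0
i=33: fresh scan; Z[33]=0
i=34: fresh scan; Z[34]=1 grow→box=[34,35)

[35, 1, 0, 0, 0, 0, 0, 0, 0, 0, 2, 2, 4, 1, 0, 0, 0, 0, 0, 0, 0, 0, 0, 4, 1, 0, 0, 0, 4, 1, 0, 0, 0, 0, 1]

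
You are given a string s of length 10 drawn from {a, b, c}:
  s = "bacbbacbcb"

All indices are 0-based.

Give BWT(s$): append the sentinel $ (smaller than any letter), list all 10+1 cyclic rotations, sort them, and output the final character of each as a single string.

bbbc$bccbaa

rank  rotation     last
    0  $bacbbacbcb  b
    1  acbbacbcb$b  b
    2  acbcb$bacbb  b
    3  b$bacbbacbc  c
    4  bacbbacbcb$  $
    5  bacbcb$bacb  b
    6  bbacbcb$bac  c
    7  bcb$bacbbac  c
    8  cb$bacbbacb  b
    9  cbbacbcb$ba  a
   10  cbcb$bacbba  a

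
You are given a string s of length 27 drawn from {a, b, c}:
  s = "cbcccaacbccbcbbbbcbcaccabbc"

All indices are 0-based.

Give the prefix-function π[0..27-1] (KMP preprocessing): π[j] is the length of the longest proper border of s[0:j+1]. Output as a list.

[0, 0, 1, 1, 1, 0, 0, 1, 2, 3, 4, 2, 3, 2, 0, 0, 0, 1, 2, 3, 0, 1, 1, 0, 0, 0, 1]

π[0] = 0
j=1 s[j]='b': π[1]=0 (border '')
j=2 s[j]='c': π[2]=1 (border 'c')
j=3 s[j]='c': k: 1→0; π[3]=1 (border 'c')
j=4 s[j]='c': k: 1→0; π[4]=1 (border 'c')
j=5 s[j]='a': k: 1→0; π[5]=0 (border '')
j=6 s[j]='a': π[6]=0 (border '')
j=7 s[j]='c': π[7]=1 (border 'c')
j=8 s[j]='b': π[8]=2 (border 'cb')
j=9 s[j]='c': π[9]=3 (border 'cbc')
j=10 s[j]='c': π[10]=4 (border 'cbcc')
j=11 s[j]='b': k: 4→1; π[11]=2 (border 'cb')
j=12 s[j]='c': π[12]=3 (border 'cbc')
j=13 s[j]='b': k: 3→1; π[13]=2 (border 'cb')
j=14 s[j]='b': k: 2→0; π[14]=0 (border '')
j=15 s[j]='b': π[15]=0 (border '')
j=16 s[j]='b': π[16]=0 (border '')
j=17 s[j]='c': π[17]=1 (border 'c')
j=18 s[j]='b': π[18]=2 (border 'cb')
j=19 s[j]='c': π[19]=3 (border 'cbc')
j=20 s[j]='a': k: 3→1→0; π[20]=0 (border '')
j=21 s[j]='c': π[21]=1 (border 'c')
j=22 s[j]='c': k: 1→0; π[22]=1 (border 'c')
j=23 s[j]='a': k: 1→0; π[23]=0 (border '')
j=24 s[j]='b': π[24]=0 (border '')
j=25 s[j]='b': π[25]=0 (border '')
j=26 s[j]='c': π[26]=1 (border 'c')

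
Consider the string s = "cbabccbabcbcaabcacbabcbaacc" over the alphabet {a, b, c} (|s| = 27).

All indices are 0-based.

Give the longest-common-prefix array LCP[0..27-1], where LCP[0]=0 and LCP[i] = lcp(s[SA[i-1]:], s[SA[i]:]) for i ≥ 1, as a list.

sorted suffixes:
  #0 SA[0]=12  'aabcacbabcbaacc'
  #1 SA[1]=23  'aacc'
  #2 SA[2]=13  'abcacbabcbaacc'
  #3 SA[3]=19  'abcbaacc'
  #4 SA[4]=7  'abcbcaabcacbabcbaacc'
  #5 SA[5]=2  'abccbabcbcaabcacbabcbaacc'
  #6 SA[6]=16  'acbabcbaacc'
  #7 SA[7]=24  'acc'
  #8 SA[8]=22  'baacc'
  #9 SA[9]=18  'babcbaacc'
  #10 SA[10]=6  'babcbcaabcacbabcbaacc'
  #11 SA[11]=1  'babccbabcbcaabcacbabcbaacc'
  #12 SA[12]=10  'bcaabcacbabcbaacc'
  #13 SA[13]=14  'bcacbabcbaacc'
  #14 SA[14]=20  'bcbaacc'
  #15 SA[15]=8  'bcbcaabcacbabcbaacc'
  #16 SA[16]=3  'bccbabcbcaabcacbabcbaacc'
  #17 SA[17]=26  'c'
  #18 SA[18]=11  'caabcacbabcbaacc'
  #19 SA[19]=15  'cacbabcbaacc'
  #20 SA[20]=21  'cbaacc'
  #21 SA[21]=17  'cbabcbaacc'
  #22 SA[22]=5  'cbabcbcaabcacbabcbaacc'
  #23 SA[23]=0  'cbabccbabcbcaabcacbabcbaacc'
  #24 SA[24]=9  'cbcaabcacbabcbaacc'
  #25 SA[25]=25  'cc'
  #26 SA[26]=4  'ccbabcbcaabcacbabcbaacc'

SA = [12, 23, 13, 19, 7, 2, 16, 24, 22, 18, 6, 1, 10, 14, 20, 8, 3, 26, 11, 15, 21, 17, 5, 0, 9, 25, 4]
[i] adj suffixes → lcp
  [1] 12/23 → 2 ('aa')
  [2] 23/13 → 1 ('a')
  [3] 13/19 → 3 ('abc')
  [4] 19/7 → 4 ('abcb')
  [5] 7/2 → 3 ('abc')
  [6] 2/16 → 1 ('a')
  [7] 16/24 → 2 ('ac')
  [8] 24/22 → 0 ('')
  [9] 22/18 → 2 ('ba')
  [10] 18/6 → 5 ('babcb')
  [11] 6/1 → 4 ('babc')
  [12] 1/10 → 1 ('b')
  [13] 10/14 → 3 ('bca')
  [14] 14/20 → 2 ('bc')
  [15] 20/8 → 3 ('bcb')
  [16] 8/3 → 2 ('bc')
  [17] 3/26 → 0 ('')
  [18] 26/11 → 1 ('c')
  [19] 11/15 → 2 ('ca')
  [20] 15/21 → 1 ('c')
  [21] 21/17 → 3 ('cba')
  [22] 17/5 → 6 ('cbabcb')
  [23] 5/0 → 5 ('cbabc')
  [24] 0/9 → 2 ('cb')
  [25] 9/25 → 1 ('c')
  [26] 25/4 → 2 ('cc')

[0, 2, 1, 3, 4, 3, 1, 2, 0, 2, 5, 4, 1, 3, 2, 3, 2, 0, 1, 2, 1, 3, 6, 5, 2, 1, 2]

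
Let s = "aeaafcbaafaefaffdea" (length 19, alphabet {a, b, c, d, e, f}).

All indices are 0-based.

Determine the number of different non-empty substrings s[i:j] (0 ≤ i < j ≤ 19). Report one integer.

170

sorted suffixes:
  #0 SA[0]=18  'a'
  #1 SA[1]=7  'aafaefaffdea'
  #2 SA[2]=2  'aafcbaafaefaffdea'
  #3 SA[3]=0  'aeaafcbaafaefaffdea'
  #4 SA[4]=10  'aefaffdea'
  #5 SA[5]=8  'afaefaffdea'
  #6 SA[6]=3  'afcbaafaefaffdea'
  #7 SA[7]=13  'affdea'
  #8 SA[8]=6  'baafaefaffdea'
  #9 SA[9]=5  'cbaafaefaffdea'
  #10 SA[10]=16  'dea'
  #11 SA[11]=17  'ea'
  #12 SA[12]=1  'eaafcbaafaefaffdea'
  #13 SA[13]=11  'efaffdea'
  #14 SA[14]=9  'faefaffdea'
  #15 SA[15]=12  'faffdea'
  #16 SA[16]=4  'fcbaafaefaffdea'
  #17 SA[17]=15  'fdea'
  #18 SA[18]=14  'ffdea'

SA = [18, 7, 2, 0, 10, 8, 3, 13, 6, 5, 16, 17, 1, 11, 9, 12, 4, 15, 14]
[i] adj suffixes → lcp
  [1] 18/7 → 1 ('a')
  [2] 7/2 → 3 ('aaf')
  [3] 2/0 → 1 ('a')
  [4] 0/10 → 2 ('ae')
  [5] 10/8 → 1 ('a')
  [6] 8/3 → 2 ('af')
  [7] 3/13 → 2 ('af')
  [8] 13/6 → 0 ('')
  [9] 6/5 → 0 ('')
  [10] 5/16 → 0 ('')
  [11] 16/17 → 0 ('')
  [12] 17/1 → 2 ('ea')
  [13] 1/11 → 1 ('e')
  [14] 11/9 → 0 ('')
  [15] 9/12 → 2 ('fa')
  [16] 12/4 → 1 ('f')
  [17] 4/15 → 1 ('f')
  [18] 15/14 → 1 ('f')

n(n+1)/2 = 19·20/2 = 190
Σ LCP = 0 + 1 + 3 + 1 + 2 + 1 + 2 + 2 + 0 + 0 + 0 + 0 + 2 + 1 + 0 + 2 + 1 + 1 + 1 = 20
distinct = 190 − 20 = 170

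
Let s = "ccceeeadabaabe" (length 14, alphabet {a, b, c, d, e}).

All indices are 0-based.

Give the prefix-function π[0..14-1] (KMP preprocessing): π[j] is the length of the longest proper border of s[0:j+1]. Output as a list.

π[0] = 0
j=1 s[j]='c': π[1]=1 (border 'c')
j=2 s[j]='c': π[2]=2 (border 'cc')
j=3 s[j]='e': k: 2→1→0; π[3]=0 (border '')
j=4 s[j]='e': π[4]=0 (border '')
j=5 s[j]='e': π[5]=0 (border '')
j=6 s[j]='a': π[6]=0 (border '')
j=7 s[j]='d': π[7]=0 (border '')
j=8 s[j]='a': π[8]=0 (border '')
j=9 s[j]='b': π[9]=0 (border '')
j=10 s[j]='a': π[10]=0 (border '')
j=11 s[j]='a': π[11]=0 (border '')
j=12 s[j]='b': π[12]=0 (border '')
j=13 s[j]='e': π[13]=0 (border '')

[0, 1, 2, 0, 0, 0, 0, 0, 0, 0, 0, 0, 0, 0]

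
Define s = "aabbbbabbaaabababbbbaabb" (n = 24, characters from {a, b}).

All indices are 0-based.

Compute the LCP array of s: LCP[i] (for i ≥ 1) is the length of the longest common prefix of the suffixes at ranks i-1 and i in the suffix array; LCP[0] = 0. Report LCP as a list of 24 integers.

[0, 2, 3, 4, 1, 4, 2, 3, 3, 6, 0, 1, 3, 2, 3, 4, 1, 2, 4, 3, 2, 4, 3, 5]

sorted suffixes:
  #0 SA[0]=9  'aaabababbbbaabb'
  #1 SA[1]=10  'aabababbbbaabb'
  #2 SA[2]=20  'aabb'
  #3 SA[3]=0  'aabbbbabbaaabababbbbaabb'
  #4 SA[4]=11  'abababbbbaabb'
  #5 SA[5]=13  'ababbbbaabb'
  #6 SA[6]=21  'abb'
  #7 SA[7]=6  'abbaaabababbbbaabb'
  #8 SA[8]=15  'abbbbaabb'
  #9 SA[9]=1  'abbbbabbaaabababbbbaabb'
  #10 SA[10]=23  'b'
  #11 SA[11]=8  'baaabababbbbaabb'
  #12 SA[12]=19  'baabb'
  #13 SA[13]=12  'bababbbbaabb'
  #14 SA[14]=5  'babbaaabababbbbaabb'
  #15 SA[15]=14  'babbbbaabb'
  #16 SA[16]=22  'bb'
  #17 SA[17]=7  'bbaaabababbbbaabb'
  #18 SA[18]=18  'bbaabb'
  #19 SA[19]=4  'bbabbaaabababbbbaabb'
  #20 SA[20]=17  'bbbaabb'
  #21 SA[21]=3  'bbbabbaaabababbbbaabb'
  #22 SA[22]=16  'bbbbaabb'
  #23 SA[23]=2  'bbbbabbaaabababbbbaabb'

SA = [9, 10, 20, 0, 11, 13, 21, 6, 15, 1, 23, 8, 19, 12, 5, 14, 22, 7, 18, 4, 17, 3, 16, 2]
[i] adj suffixes → lcp
  [1] 9/10 → 2 ('aa')
  [2] 10/20 → 3 ('aab')
  [3] 20/0 → 4 ('aabb')
  [4] 0/11 → 1 ('a')
  [5] 11/13 → 4 ('abab')
  [6] 13/21 → 2 ('ab')
  [7] 21/6 → 3 ('abb')
  [8] 6/15 → 3 ('abb')
  [9] 15/1 → 6 ('abbbba')
  [10] 1/23 → 0 ('')
  [11] 23/8 → 1 ('b')
  [12] 8/19 → 3 ('baa')
  [13] 19/12 → 2 ('ba')
  [14] 12/5 → 3 ('bab')
  [15] 5/14 → 4 ('babb')
  [16] 14/22 → 1 ('b')
  [17] 22/7 → 2 ('bb')
  [18] 7/18 → 4 ('bbaa')
  [19] 18/4 → 3 ('bba')
  [20] 4/17 → 2 ('bb')
  [21] 17/3 → 4 ('bbba')
  [22] 3/16 → 3 ('bbb')
  [23] 16/2 → 5 ('bbbba')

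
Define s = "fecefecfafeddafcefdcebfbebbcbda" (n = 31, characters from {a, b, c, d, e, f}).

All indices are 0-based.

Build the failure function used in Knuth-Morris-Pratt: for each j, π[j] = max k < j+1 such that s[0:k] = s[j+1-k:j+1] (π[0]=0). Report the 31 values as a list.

π[0] = 0
j=1 s[j]='e': π[1]=0 (border '')
j=2 s[j]='c': π[2]=0 (border '')
j=3 s[j]='e': π[3]=0 (border '')
j=4 s[j]='f': π[4]=1 (border 'f')
j=5 s[j]='e': π[5]=2 (border 'fe')
j=6 s[j]='c': π[6]=3 (border 'fec')
j=7 s[j]='f': k: 3→0; π[7]=1 (border 'f')
j=8 s[j]='a': k: 1→0; π[8]=0 (border '')
j=9 s[j]='f': π[9]=1 (border 'f')
j=10 s[j]='e': π[10]=2 (border 'fe')
j=11 s[j]='d': k: 2→0; π[11]=0 (border '')
j=12 s[j]='d': π[12]=0 (border '')
j=13 s[j]='a': π[13]=0 (border '')
j=14 s[j]='f': π[14]=1 (border 'f')
j=15 s[j]='c': k: 1→0; π[15]=0 (border '')
j=16 s[j]='e': π[16]=0 (border '')
j=17 s[j]='f': π[17]=1 (border 'f')
j=18 s[j]='d': k: 1→0; π[18]=0 (border '')
j=19 s[j]='c': π[19]=0 (border '')
j=20 s[j]='e': π[20]=0 (border '')
j=21 s[j]='b': π[21]=0 (border '')
j=22 s[j]='f': π[22]=1 (border 'f')
j=23 s[j]='b': k: 1→0; π[23]=0 (border '')
j=24 s[j]='e': π[24]=0 (border '')
j=25 s[j]='b': π[25]=0 (border '')
j=26 s[j]='b': π[26]=0 (border '')
j=27 s[j]='c': π[27]=0 (border '')
j=28 s[j]='b': π[28]=0 (border '')
j=29 s[j]='d': π[29]=0 (border '')
j=30 s[j]='a': π[30]=0 (border '')

[0, 0, 0, 0, 1, 2, 3, 1, 0, 1, 2, 0, 0, 0, 1, 0, 0, 1, 0, 0, 0, 0, 1, 0, 0, 0, 0, 0, 0, 0, 0]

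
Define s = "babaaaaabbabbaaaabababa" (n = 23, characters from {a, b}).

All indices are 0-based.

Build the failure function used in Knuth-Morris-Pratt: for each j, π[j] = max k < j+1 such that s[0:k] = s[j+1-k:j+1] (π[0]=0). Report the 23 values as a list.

π[0] = 0
j=1 s[j]='a': π[1]=0 (border '')
j=2 s[j]='b': π[2]=1 (border 'b')
j=3 s[j]='a': π[3]=2 (border 'ba')
j=4 s[j]='a': k: 2→0; π[4]=0 (border '')
j=5 s[j]='a': π[5]=0 (border '')
j=6 s[j]='a': π[6]=0 (border '')
j=7 s[j]='a': π[7]=0 (border '')
j=8 s[j]='b': π[8]=1 (border 'b')
j=9 s[j]='b': k: 1→0; π[9]=1 (border 'b')
j=10 s[j]='a': π[10]=2 (border 'ba')
j=11 s[j]='b': π[11]=3 (border 'bab')
j=12 s[j]='b': k: 3→1→0; π[12]=1 (border 'b')
j=13 s[j]='a': π[13]=2 (border 'ba')
j=14 s[j]='a': k: 2→0; π[14]=0 (border '')
j=15 s[j]='a': π[15]=0 (border '')
j=16 s[j]='a': π[16]=0 (border '')
j=17 s[j]='b': π[17]=1 (border 'b')
j=18 s[j]='a': π[18]=2 (border 'ba')
j=19 s[j]='b': π[19]=3 (border 'bab')
j=20 s[j]='a': π[20]=4 (border 'baba')
j=21 s[j]='b': k: 4→2; π[21]=3 (border 'bab')
j=22 s[j]='a': π[22]=4 (border 'baba')

[0, 0, 1, 2, 0, 0, 0, 0, 1, 1, 2, 3, 1, 2, 0, 0, 0, 1, 2, 3, 4, 3, 4]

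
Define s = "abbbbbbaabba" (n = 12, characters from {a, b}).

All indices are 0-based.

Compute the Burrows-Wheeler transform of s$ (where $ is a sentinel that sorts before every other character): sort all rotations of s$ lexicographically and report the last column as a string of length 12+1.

abba$bbabbbba

rank  rotation       last
    0  $abbbbbbaabba  a
    1  a$abbbbbbaabb  b
    2  aabba$abbbbbb  b
    3  abba$abbbbbba  a
    4  abbbbbbaabba$  $
    5  ba$abbbbbbaab  b
    6  baabba$abbbbb  b
    7  bba$abbbbbbaa  a
    8  bbaabba$abbbb  b
    9  bbbaabba$abbb  b
   10  bbbbaabba$abb  b
   11  bbbbbaabba$ab  b
   12  bbbbbbaabba$a  a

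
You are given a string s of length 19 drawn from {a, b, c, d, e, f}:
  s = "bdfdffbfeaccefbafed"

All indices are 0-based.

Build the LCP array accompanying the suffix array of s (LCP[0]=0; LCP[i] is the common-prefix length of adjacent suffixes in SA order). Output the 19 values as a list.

rank→(start, suffix):
  0 → (9, 'accefbafed')
  1 → (15, 'afed')
  2 → (14, 'bafed')
  3 → (0, 'bdfdffbfeaccefbafed')
  4 → (6, 'bfeaccefbafed')
  5 → (10, 'ccefbafed')
  6 → (11, 'cefbafed')
  7 → (18, 'd')
  8 → (1, 'dfdffbfeaccefbafed')
  9 → (3, 'dffbfeaccefbafed')
  10 → (8, 'eaccefbafed')
  11 → (17, 'ed')
  12 → (12, 'efbafed')
  13 → (13, 'fbafed')
  14 → (5, 'fbfeaccefbafed')
  15 → (2, 'fdffbfeaccefbafed')
  16 → (7, 'feaccefbafed')
  17 → (16, 'fed')
  18 → (4, 'ffbfeaccefbafed')

SA = [9, 15, 14, 0, 6, 10, 11, 18, 1, 3, 8, 17, 12, 13, 5, 2, 7, 16, 4]
i: (SA[i-1],SA[i]) lcp shared
  1: (9,15) 1 'a'
  2: (15,14) 0 ''
  3: (14,0) 1 'b'
  4: (0,6) 1 'b'
  5: (6,10) 0 ''
  6: (10,11) 1 'c'
  7: (11,18) 0 ''
  8: (18,1) 1 'd'
  9: (1,3) 2 'df'
  10: (3,8) 0 ''
  11: (8,17) 1 'e'
  12: (17,12) 1 'e'
  13: (12,13) 0 ''
  14: (13,5) 2 'fb'
  15: (5,2) 1 'f'
  16: (2,7) 1 'f'
  17: (7,16) 2 'fe'
  18: (16,4) 1 'f'

[0, 1, 0, 1, 1, 0, 1, 0, 1, 2, 0, 1, 1, 0, 2, 1, 1, 2, 1]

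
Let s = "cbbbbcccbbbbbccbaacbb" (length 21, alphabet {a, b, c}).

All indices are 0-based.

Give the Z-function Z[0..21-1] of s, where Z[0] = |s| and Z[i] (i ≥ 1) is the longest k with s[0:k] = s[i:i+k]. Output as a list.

[21, 0, 0, 0, 0, 1, 1, 5, 0, 0, 0, 0, 0, 1, 2, 0, 0, 0, 3, 0, 0]

Z[0]=21
i=1: i≥r, start 0; Z[1]=0
i=2: i≥r, start 0; Z[2]=0
i=3: i≥r, start 0; Z[3]=0
i=4: i≥r, start 0; Z[4]=0
i=5: i≥r, start 0; Z[5]=1 extend→box=[5,6)
i=6: i≥r, start 0; Z[6]=1 extend→box=[6,7)
i=7: i≥r, start 0; Z[7]=5 extend→box=[7,12)
i=8: min(r-i=4, Z[1]=0)=0; Z[8]=0
i=9: min(r-i=3, Z[2]=0)=0; Z[9]=0
i=10: min(r-i=2, Z[3]=0)=0; Z[10]=0
i=11: min(r-i=1, Z[4]=0)=0; Z[11]=0
i=12: i≥r, start 0; Z[12]=0
i=13: i≥r, start 0; Z[13]=1 extend→box=[13,14)
i=14: i≥r, start 0; Z[14]=2 extend→box=[14,16)
i=15: min(r-i=1, Z[1]=0)=0; Z[15]=0
i=16: i≥r, start 0; Z[16]=0
i=17: i≥r, start 0; Z[17]=0
i=18: i≥r, start 0; Z[18]=3 extend→box=[18,21)
i=19: min(r-i=2, Z[1]=0)=0; Z[19]=0
i=20: min(r-i=1, Z[2]=0)=0; Z[20]=0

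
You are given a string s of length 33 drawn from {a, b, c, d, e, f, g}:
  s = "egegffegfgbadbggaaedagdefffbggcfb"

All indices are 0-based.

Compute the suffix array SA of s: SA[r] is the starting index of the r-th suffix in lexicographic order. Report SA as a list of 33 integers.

rank→(start, suffix):
  0 → (16, 'aaedagdefffbggcfb')
  1 → (11, 'adbggaaedagdefffbggcfb')
  2 → (17, 'aedagdefffbggcfb')
  3 → (20, 'agdefffbggcfb')
  4 → (32, 'b')
  5 → (10, 'badbggaaedagdefffbggcfb')
  6 → (13, 'bggaaedagdefffbggcfb')
  7 → (27, 'bggcfb')
  8 → (30, 'cfb')
  9 → (19, 'dagdefffbggcfb')
  10 → (12, 'dbggaaedagdefffbggcfb')
  11 → (22, 'defffbggcfb')
  12 → (18, 'edagdefffbggcfb')
  13 → (23, 'efffbggcfb')
  14 → (0, 'egegffegfgbadbggaaedagdefffbggcfb')
  15 → (2, 'egffegfgbadbggaaedagdefffbggcfb')
  16 → (6, 'egfgbadbggaaedagdefffbggcfb')
  17 → (31, 'fb')
  18 → (26, 'fbggcfb')
  19 → (5, 'fegfgbadbggaaedagdefffbggcfb')
  20 → (25, 'ffbggcfb')
  21 → (4, 'ffegfgbadbggaaedagdefffbggcfb')
  22 → (24, 'fffbggcfb')
  23 → (8, 'fgbadbggaaedagdefffbggcfb')
  24 → (15, 'gaaedagdefffbggcfb')
  25 → (9, 'gbadbggaaedagdefffbggcfb')
  26 → (29, 'gcfb')
  27 → (21, 'gdefffbggcfb')
  28 → (1, 'gegffegfgbadbggaaedagdefffbggcfb')
  29 → (3, 'gffegfgbadbggaaedagdefffbggcfb')
  30 → (7, 'gfgbadbggaaedagdefffbggcfb')
  31 → (14, 'ggaaedagdefffbggcfb')
  32 → (28, 'ggcfb')

[16, 11, 17, 20, 32, 10, 13, 27, 30, 19, 12, 22, 18, 23, 0, 2, 6, 31, 26, 5, 25, 4, 24, 8, 15, 9, 29, 21, 1, 3, 7, 14, 28]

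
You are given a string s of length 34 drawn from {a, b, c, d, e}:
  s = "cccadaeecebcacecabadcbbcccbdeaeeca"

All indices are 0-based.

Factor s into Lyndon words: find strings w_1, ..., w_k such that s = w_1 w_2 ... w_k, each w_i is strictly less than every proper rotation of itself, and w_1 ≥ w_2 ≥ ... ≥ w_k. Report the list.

["c", "c", "c", "adaeecebc", "acec", "abadcbbcccbdeaeec", "a"]

emit factor 1: 'c' (i=0, period=1)
emit factor 2: 'c' (i=1, period=1)
emit factor 3: 'c' (i=2, period=1)
emit factor 4: 'adaeecebc' (i=3, period=9)
emit factor 5: 'acec' (i=12, period=4)
emit factor 6: 'abadcbbcccbdeaeec' (i=16, period=17)
emit factor 7: 'a' (i=33, period=1)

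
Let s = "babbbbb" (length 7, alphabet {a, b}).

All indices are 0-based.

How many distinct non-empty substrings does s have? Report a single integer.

17

rank | idx | suffix
   0 |   1 | abbbbb
   1 |   6 | b
   2 |   0 | babbbbb
   3 |   5 | bb
   4 |   4 | bbb
   5 |   3 | bbbb
   6 |   2 | bbbbb

SA = [1, 6, 0, 5, 4, 3, 2]
rank  pair      lcp
   1  s[1:],s[6:]  0  ''
   2  s[6:],s[0:]  1  'b'
   3  s[0:],s[5:]  1  'b'
   4  s[5:],s[4:]  2  'bb'
   5  s[4:],s[3:]  3  'bbb'
   6  s[3:],s[2:]  4  'bbbb'

n(n+1)/2 = 7·8/2 = 28
Σ LCP = 0 + 0 + 1 + 1 + 2 + 3 + 4 = 11
distinct = 28 − 11 = 17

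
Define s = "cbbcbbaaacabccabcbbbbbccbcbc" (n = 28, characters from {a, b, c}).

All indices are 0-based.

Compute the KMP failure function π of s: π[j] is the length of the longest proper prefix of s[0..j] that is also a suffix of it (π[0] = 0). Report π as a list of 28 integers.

[0, 0, 0, 1, 2, 3, 0, 0, 0, 1, 0, 0, 1, 1, 0, 0, 1, 2, 3, 0, 0, 0, 1, 1, 2, 1, 2, 1]

π[0] = 0
j=1 s[j]='b': π[1]=0 (border '')
j=2 s[j]='b': π[2]=0 (border '')
j=3 s[j]='c': π[3]=1 (border 'c')
j=4 s[j]='b': π[4]=2 (border 'cb')
j=5 s[j]='b': π[5]=3 (border 'cbb')
j=6 s[j]='a': k: 3→0; π[6]=0 (border '')
j=7 s[j]='a': π[7]=0 (border '')
j=8 s[j]='a': π[8]=0 (border '')
j=9 s[j]='c': π[9]=1 (border 'c')
j=10 s[j]='a': k: 1→0; π[10]=0 (border '')
j=11 s[j]='b': π[11]=0 (border '')
j=12 s[j]='c': π[12]=1 (border 'c')
j=13 s[j]='c': k: 1→0; π[13]=1 (border 'c')
j=14 s[j]='a': k: 1→0; π[14]=0 (border '')
j=15 s[j]='b': π[15]=0 (border '')
j=16 s[j]='c': π[16]=1 (border 'c')
j=17 s[j]='b': π[17]=2 (border 'cb')
j=18 s[j]='b': π[18]=3 (border 'cbb')
j=19 s[j]='b': k: 3→0; π[19]=0 (border '')
j=20 s[j]='b': π[20]=0 (border '')
j=21 s[j]='b': π[21]=0 (border '')
j=22 s[j]='c': π[22]=1 (border 'c')
j=23 s[j]='c': k: 1→0; π[23]=1 (border 'c')
j=24 s[j]='b': π[24]=2 (border 'cb')
j=25 s[j]='c': k: 2→0; π[25]=1 (border 'c')
j=26 s[j]='b': π[26]=2 (border 'cb')
j=27 s[j]='c': k: 2→0; π[27]=1 (border 'c')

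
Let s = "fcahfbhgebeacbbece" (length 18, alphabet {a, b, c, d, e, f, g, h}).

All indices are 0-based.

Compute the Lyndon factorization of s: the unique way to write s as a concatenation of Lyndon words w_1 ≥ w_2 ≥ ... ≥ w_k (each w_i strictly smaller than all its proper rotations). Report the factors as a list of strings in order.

["f", "c", "ahfbhgebe", "acbbece"]

emit factor 1: 'f' (i=0, period=1)
emit factor 2: 'c' (i=1, period=1)
emit factor 3: 'ahfbhgebe' (i=2, period=9)
emit factor 4: 'acbbece' (i=11, period=7)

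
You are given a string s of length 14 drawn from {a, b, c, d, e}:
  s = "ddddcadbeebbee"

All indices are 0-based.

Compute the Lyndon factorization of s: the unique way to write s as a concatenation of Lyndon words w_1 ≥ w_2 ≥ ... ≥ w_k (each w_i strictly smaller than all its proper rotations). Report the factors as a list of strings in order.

["d", "d", "d", "d", "c", "adbeebbee"]

emit factor 1: 'd' (i=0, period=1)
emit factor 2: 'd' (i=1, period=1)
emit factor 3: 'd' (i=2, period=1)
emit factor 4: 'd' (i=3, period=1)
emit factor 5: 'c' (i=4, period=1)
emit factor 6: 'adbeebbee' (i=5, period=9)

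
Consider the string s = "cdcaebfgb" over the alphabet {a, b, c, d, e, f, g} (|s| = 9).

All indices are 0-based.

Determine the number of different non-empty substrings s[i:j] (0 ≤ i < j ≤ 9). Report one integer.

43

rank→(start, suffix):
  0 → (3, 'aebfgb')
  1 → (8, 'b')
  2 → (5, 'bfgb')
  3 → (2, 'caebfgb')
  4 → (0, 'cdcaebfgb')
  5 → (1, 'dcaebfgb')
  6 → (4, 'ebfgb')
  7 → (6, 'fgb')
  8 → (7, 'gb')

SA = [3, 8, 5, 2, 0, 1, 4, 6, 7]
i: (SA[i-1],SA[i]) lcp shared
  1: (3,8) 0 ''
  2: (8,5) 1 'b'
  3: (5,2) 0 ''
  4: (2,0) 1 'c'
  5: (0,1) 0 ''
  6: (1,4) 0 ''
  7: (4,6) 0 ''
  8: (6,7) 0 ''

n(n+1)/2 = 9·10/2 = 45
Σ LCP = 0 + 0 + 1 + 0 + 1 + 0 + 0 + 0 + 0 = 2
distinct = 45 − 2 = 43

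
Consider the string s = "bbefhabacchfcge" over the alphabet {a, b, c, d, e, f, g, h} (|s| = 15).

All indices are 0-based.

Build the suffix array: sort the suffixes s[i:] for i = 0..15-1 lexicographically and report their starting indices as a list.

[5, 7, 6, 0, 1, 8, 12, 9, 14, 2, 11, 3, 13, 4, 10]

rank | idx | suffix
   0 |   5 | abacchfcge
   1 |   7 | acchfcge
   2 |   6 | bacchfcge
   3 |   0 | bbefhabacchfcge
   4 |   1 | befhabacchfcge
   5 |   8 | cchfcge
   6 |  12 | cge
   7 |   9 | chfcge
   8 |  14 | e
   9 |   2 | efhabacchfcge
  10 |  11 | fcge
  11 |   3 | fhabacchfcge
  12 |  13 | ge
  13 |   4 | habacchfcge
  14 |  10 | hfcge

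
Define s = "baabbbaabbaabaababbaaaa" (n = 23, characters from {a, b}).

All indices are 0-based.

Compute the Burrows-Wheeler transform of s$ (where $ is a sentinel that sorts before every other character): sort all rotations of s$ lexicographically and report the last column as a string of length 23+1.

rank  rotation                  last
    0  $baabbbaabbaabaababbaaaa  a
    1  a$baabbbaabbaabaababbaaa  a
    2  aa$baabbbaabbaabaababbaa  a
    3  aaa$baabbbaabbaabaababba  a
    4  aaaa$baabbbaabbaabaababb  b
    5  aabaababbaaaa$baabbbaabb  b
    6  aababbaaaa$baabbbaabbaab  b
    7  aabbaabaababbaaaa$baabbb  b
    8  aabbbaabbaabaababbaaaa$b  b
    9  abaababbaaaa$baabbbaabba  a
   10  ababbaaaa$baabbbaabbaaba  a
   11  abbaaaa$baabbbaabbaabaab  b
   12  abbaabaababbaaaa$baabbba  a
   13  abbbaabbaabaababbaaaa$ba  a
   14  baaaa$baabbbaabbaabaabab  b
   15  baabaababbaaaa$baabbbaab  b
   16  baababbaaaa$baabbbaabbaa  a
   17  baabbaabaababbaaaa$baabb  b
   18  baabbbaabbaabaababbaaaa$  $
   19  babbaaaa$baabbbaabbaabaa  a
   20  bbaaaa$baabbbaabbaabaaba  a
   21  bbaabaababbaaaa$baabbbaa  a
   22  bbaabbaabaababbaaaa$baab  b
   23  bbbaabbaabaababbaaaa$baa  a

aaaabbbbbaabaabbab$aaaba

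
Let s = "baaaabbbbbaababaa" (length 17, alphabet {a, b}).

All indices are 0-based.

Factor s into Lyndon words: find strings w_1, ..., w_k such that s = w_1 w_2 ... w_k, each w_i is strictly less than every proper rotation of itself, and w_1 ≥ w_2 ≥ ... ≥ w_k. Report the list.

emit factor 1: 'b' (i=0, period=1)
emit factor 2: 'aaaabbbbbaabab' (i=1, period=14)
emit factor 3: 'a' (i=15, period=1)
emit factor 4: 'a' (i=16, period=1)

["b", "aaaabbbbbaabab", "a", "a"]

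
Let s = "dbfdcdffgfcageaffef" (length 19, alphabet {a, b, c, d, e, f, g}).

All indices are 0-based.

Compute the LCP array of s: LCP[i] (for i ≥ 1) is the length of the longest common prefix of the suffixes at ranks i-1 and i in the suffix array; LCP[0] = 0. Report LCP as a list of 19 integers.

sorted suffixes:
  #0 SA[0]=14  'affef'
  #1 SA[1]=11  'ageaffef'
  #2 SA[2]=1  'bfdcdffgfcageaffef'
  #3 SA[3]=10  'cageaffef'
  #4 SA[4]=4  'cdffgfcageaffef'
  #5 SA[5]=0  'dbfdcdffgfcageaffef'
  #6 SA[6]=3  'dcdffgfcageaffef'
  #7 SA[7]=5  'dffgfcageaffef'
  #8 SA[8]=13  'eaffef'
  #9 SA[9]=17  'ef'
  #10 SA[10]=18  'f'
  #11 SA[11]=9  'fcageaffef'
  #12 SA[12]=2  'fdcdffgfcageaffef'
  #13 SA[13]=16  'fef'
  #14 SA[14]=15  'ffef'
  #15 SA[15]=6  'ffgfcageaffef'
  #16 SA[16]=7  'fgfcageaffef'
  #17 SA[17]=12  'geaffef'
  #18 SA[18]=8  'gfcageaffef'

SA = [14, 11, 1, 10, 4, 0, 3, 5, 13, 17, 18, 9, 2, 16, 15, 6, 7, 12, 8]
rank  pair      lcp
   1  s[14:],s[11:]  1  'a'
   2  s[11:],s[1:]  0  ''
   3  s[1:],s[10:]  0  ''
   4  s[10:],s[4:]  1  'c'
   5  s[4:],s[0:]  0  ''
   6  s[0:],s[3:]  1  'd'
   7  s[3:],s[5:]  1  'd'
   8  s[5:],s[13:]  0  ''
   9  s[13:],s[17:]  1  'e'
  10  s[17:],s[18:]  0  ''
  11  s[18:],s[9:]  1  'f'
  12  s[9:],s[2:]  1  'f'
  13  s[2:],s[16:]  1  'f'
  14  s[16:],s[15:]  1  'f'
  15  s[15:],s[6:]  2  'ff'
  16  s[6:],s[7:]  1  'f'
  17  s[7:],s[12:]  0  ''
  18  s[12:],s[8:]  1  'g'

[0, 1, 0, 0, 1, 0, 1, 1, 0, 1, 0, 1, 1, 1, 1, 2, 1, 0, 1]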